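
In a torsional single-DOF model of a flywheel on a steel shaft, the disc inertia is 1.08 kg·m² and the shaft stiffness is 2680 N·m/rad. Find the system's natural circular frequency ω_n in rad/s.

49.8 rad/s

ω_n = √(k_t/J) = √(2680/1.08) = √2481 = 49.81 rad/s.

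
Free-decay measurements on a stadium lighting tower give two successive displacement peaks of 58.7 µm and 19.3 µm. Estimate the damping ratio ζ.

0.174

Logarithmic decrement δ = (1/n)·ln(x₀/x_n) = (1/1)·ln(58.7/19.3) = (1/1)·ln(3.041) = 1.112.
ζ = δ/√(4π² + δ²) = 1.112/√(39.48 + 1.24) = 1.112/6.381 = 0.1743.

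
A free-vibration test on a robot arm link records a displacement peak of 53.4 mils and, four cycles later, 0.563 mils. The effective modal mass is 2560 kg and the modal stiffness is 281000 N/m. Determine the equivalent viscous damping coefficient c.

9560 N·s/m

Logarithmic decrement δ = (1/n)·ln(x₀/x_n) = (1/4)·ln(53.4/0.563) = (1/4)·ln(94.85) = 1.138.
ζ = δ/√(4π² + δ²) = 1.138/√(39.48 + 1.30) = 1.138/6.385 = 0.1782.
c = ζ · 2√(km) = 0.1782 × 2√(281000 × 2560) = 0.1782 × 53640 = 9561 N·s/m.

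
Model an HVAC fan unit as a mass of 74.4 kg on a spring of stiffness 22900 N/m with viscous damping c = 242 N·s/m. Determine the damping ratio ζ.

ω_n = √(k/m) = √(22900/74.4) = 17.54 rad/s.
Critical damping c_c = 2√(k·m) = 2√(22900 × 74.4) = 2611 N·s/m, so ζ = c/c_c = 242/2611 = 0.09270.

0.0927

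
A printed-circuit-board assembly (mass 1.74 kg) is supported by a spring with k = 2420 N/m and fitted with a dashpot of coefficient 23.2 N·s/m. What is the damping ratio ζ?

ω_n = √(k/m) = √(2420/1.74) = 37.29 rad/s.
Critical damping c_c = 2√(k·m) = 2√(2420 × 1.74) = 129.8 N·s/m, so ζ = c/c_c = 23.2/129.8 = 0.1788.

0.179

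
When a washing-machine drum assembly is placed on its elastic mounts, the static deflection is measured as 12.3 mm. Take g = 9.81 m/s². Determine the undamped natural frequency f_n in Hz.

ω_n = √(g/δ_st) = √(9.81/0.0123) = √797.6 = 28.24 rad/s.
f_n = ω_n/(2π) = 28.24/6.283 = 4.495 Hz.

4.49 Hz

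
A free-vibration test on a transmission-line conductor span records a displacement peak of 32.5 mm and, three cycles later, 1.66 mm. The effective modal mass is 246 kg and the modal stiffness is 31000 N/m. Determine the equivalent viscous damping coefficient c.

861 N·s/m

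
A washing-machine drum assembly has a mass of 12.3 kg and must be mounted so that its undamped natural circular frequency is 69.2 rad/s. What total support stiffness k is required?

58900 N/m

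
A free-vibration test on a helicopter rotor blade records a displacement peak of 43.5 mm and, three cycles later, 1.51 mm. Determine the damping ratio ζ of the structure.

Logarithmic decrement δ = (1/n)·ln(x₀/x_n) = (1/3)·ln(43.5/1.51) = (1/3)·ln(28.81) = 1.120.
ζ = δ/√(4π² + δ²) = 1.120/√(39.48 + 1.25) = 1.120/6.382 = 0.1755.

0.176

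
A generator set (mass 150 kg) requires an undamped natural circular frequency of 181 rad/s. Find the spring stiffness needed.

k = m·ω_n² = 150 × 181.0² = 150 × 32760 = 4914000 N/m.

4910000 N/m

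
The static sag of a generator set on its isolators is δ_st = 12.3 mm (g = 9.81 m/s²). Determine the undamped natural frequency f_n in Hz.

4.49 Hz

ω_n = √(g/δ_st) = √(9.81/0.0123) = √797.6 = 28.24 rad/s.
f_n = ω_n/(2π) = 28.24/6.283 = 4.495 Hz.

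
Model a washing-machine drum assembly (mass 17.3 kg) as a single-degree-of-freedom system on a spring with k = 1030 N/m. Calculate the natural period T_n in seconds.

0.814 s

ω_n = √(k/m) = √(1030/17.3) = √59.54 = 7.716 rad/s.
T_n = 2π/ω_n = 6.283/7.716 = 0.8143 s.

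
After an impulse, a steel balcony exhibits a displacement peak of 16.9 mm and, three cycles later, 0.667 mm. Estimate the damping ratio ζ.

0.169

Logarithmic decrement δ = (1/n)·ln(x₀/x_n) = (1/3)·ln(16.9/0.667) = (1/3)·ln(25.34) = 1.077.
ζ = δ/√(4π² + δ²) = 1.077/√(39.48 + 1.16) = 1.077/6.375 = 0.1690.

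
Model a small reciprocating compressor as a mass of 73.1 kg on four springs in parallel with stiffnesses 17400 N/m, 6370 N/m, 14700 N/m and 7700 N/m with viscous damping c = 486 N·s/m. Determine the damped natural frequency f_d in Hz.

3.96 Hz

Parallel springs add: k_eq = 17400 + 6370 + 14700 + 7700 = 46170 N/m.
ω_n = √(k_eq/m) = √(46170/73.1) = 25.13 rad/s.
Critical damping c_c = 2√(k_eq·m) = 2√(46170 × 73.1) = 3674 N·s/m, so ζ = c/c_c = 486/3674 = 0.1323.
ω_d = ω_n√(1 − ζ²) = 25.13 × √(1 − 0.0175) = 24.91 rad/s.
f_d = ω_d/(2π) = 3.965 Hz.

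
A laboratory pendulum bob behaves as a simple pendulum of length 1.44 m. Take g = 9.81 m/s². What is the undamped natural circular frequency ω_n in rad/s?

2.61 rad/s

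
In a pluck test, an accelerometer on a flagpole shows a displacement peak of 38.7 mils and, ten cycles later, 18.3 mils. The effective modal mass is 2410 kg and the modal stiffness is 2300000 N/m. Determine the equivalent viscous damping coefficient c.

1770 N·s/m

Logarithmic decrement δ = (1/n)·ln(x₀/x_n) = (1/10)·ln(38.7/18.3) = (1/10)·ln(2.115) = 0.07489.
ζ = δ/√(4π² + δ²) = 0.07489/√(39.48 + 0.00561) = 0.07489/6.284 = 0.01192.
c = ζ · 2√(km) = 0.01192 × 2√(2300000 × 2410) = 0.01192 × 148900 = 1775 N·s/m.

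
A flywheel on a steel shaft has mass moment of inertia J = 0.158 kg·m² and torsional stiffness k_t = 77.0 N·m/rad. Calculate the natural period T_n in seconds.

0.285 s

ω_n = √(k_t/J) = √(77.0/0.158) = √487.3 = 22.08 rad/s.
T_n = 2π/ω_n = 6.283/22.08 = 0.2846 s.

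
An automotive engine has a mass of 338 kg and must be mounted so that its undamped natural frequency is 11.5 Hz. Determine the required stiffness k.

1760000 N/m

ω_n = 2πf_n = 2π × 11.5 = 72.26 rad/s.
k = m·ω_n² = 338 × 72.26² = 338 × 5221 = 1765000 N/m.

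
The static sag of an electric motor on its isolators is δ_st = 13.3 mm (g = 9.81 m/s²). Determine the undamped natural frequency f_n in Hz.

4.32 Hz

ω_n = √(g/δ_st) = √(9.81/0.0133) = √737.6 = 27.16 rad/s.
f_n = ω_n/(2π) = 27.16/6.283 = 4.322 Hz.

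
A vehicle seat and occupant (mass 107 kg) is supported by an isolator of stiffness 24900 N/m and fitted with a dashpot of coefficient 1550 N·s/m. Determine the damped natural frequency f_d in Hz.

2.14 Hz

ω_n = √(k/m) = √(24900/107) = 15.25 rad/s.
Critical damping c_c = 2√(k·m) = 2√(24900 × 107) = 3265 N·s/m, so ζ = c/c_c = 1550/3265 = 0.4748.
ω_d = ω_n√(1 − ζ²) = 15.25 × √(1 − 0.225) = 13.43 rad/s.
f_d = ω_d/(2π) = 2.137 Hz.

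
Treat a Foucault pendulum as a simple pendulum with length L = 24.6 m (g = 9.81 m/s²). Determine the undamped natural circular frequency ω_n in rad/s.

0.631 rad/s

For a simple pendulum ω_n = √(g/L) = √(9.81/24.6) = √0.3988 = 0.6315 rad/s.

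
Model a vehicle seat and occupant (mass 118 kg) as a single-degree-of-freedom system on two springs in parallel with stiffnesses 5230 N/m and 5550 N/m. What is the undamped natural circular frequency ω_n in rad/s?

Parallel springs add: k_eq = 5230 + 5550 = 10780 N/m.
ω_n = √(k_eq/m) = √(10780/118) = √91.36 = 9.558 rad/s.

9.56 rad/s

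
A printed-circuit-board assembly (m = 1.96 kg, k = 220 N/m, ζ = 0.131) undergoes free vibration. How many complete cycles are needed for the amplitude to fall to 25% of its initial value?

2 cycles

Logarithmic decrement δ = 2πζ/√(1 − ζ²) = 2π × 0.1310/√(1 − 0.0172) = 0.8303.
x_n/x₀ = e^(−nδ) ≤ 0.25; take ln: n ≥ ln(1/0.25)/δ = 1.386/0.8303 = 1.670.
So 2 complete cycles are required.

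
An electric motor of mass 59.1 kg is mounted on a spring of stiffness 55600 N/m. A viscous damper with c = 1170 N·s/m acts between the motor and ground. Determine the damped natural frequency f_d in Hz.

ω_n = √(k/m) = √(55600/59.1) = 30.67 rad/s.
Critical damping c_c = 2√(k·m) = 2√(55600 × 59.1) = 3625 N·s/m, so ζ = c/c_c = 1170/3625 = 0.3227.
ω_d = ω_n√(1 − ζ²) = 30.67 × √(1 − 0.104) = 29.03 rad/s.
f_d = ω_d/(2π) = 4.620 Hz.

4.62 Hz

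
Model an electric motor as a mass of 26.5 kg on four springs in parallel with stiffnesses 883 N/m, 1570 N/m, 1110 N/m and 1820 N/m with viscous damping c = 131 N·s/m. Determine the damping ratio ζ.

Parallel springs add: k_eq = 883 + 1570 + 1110 + 1820 = 5383 N/m.
ω_n = √(k_eq/m) = √(5383/26.5) = 14.25 rad/s.
Critical damping c_c = 2√(k_eq·m) = 2√(5383 × 26.5) = 755.4 N·s/m, so ζ = c/c_c = 131/755.4 = 0.1734.

0.173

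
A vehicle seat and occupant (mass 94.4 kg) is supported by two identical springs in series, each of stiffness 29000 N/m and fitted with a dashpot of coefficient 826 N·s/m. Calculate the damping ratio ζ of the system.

0.353

Series springs: 1/k_eq = 2/29000, so k_eq = 29000/2 = 14500 N/m.
ω_n = √(k_eq/m) = √(14500/94.4) = 12.39 rad/s.
Critical damping c_c = 2√(k_eq·m) = 2√(14500 × 94.4) = 2340 N·s/m, so ζ = c/c_c = 826/2340 = 0.3530.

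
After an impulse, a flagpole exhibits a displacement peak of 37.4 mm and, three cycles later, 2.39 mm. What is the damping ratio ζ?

0.144

Logarithmic decrement δ = (1/n)·ln(x₀/x_n) = (1/3)·ln(37.4/2.39) = (1/3)·ln(15.65) = 0.9168.
ζ = δ/√(4π² + δ²) = 0.9168/√(39.48 + 0.841) = 0.9168/6.350 = 0.1444.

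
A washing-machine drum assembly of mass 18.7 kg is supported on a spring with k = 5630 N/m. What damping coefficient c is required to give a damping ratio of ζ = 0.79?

c_c = 2√(k·m) = 2√(5630 × 18.7) = 648.9 N·s/m.
c = ζ·c_c = 0.79 × 648.9 = 512.7 N·s/m.

513 N·s/m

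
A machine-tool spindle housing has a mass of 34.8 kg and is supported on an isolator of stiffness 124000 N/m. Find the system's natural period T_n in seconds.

0.105 s

ω_n = √(k/m) = √(124000/34.8) = √3563 = 59.69 rad/s.
T_n = 2π/ω_n = 6.283/59.69 = 0.1053 s.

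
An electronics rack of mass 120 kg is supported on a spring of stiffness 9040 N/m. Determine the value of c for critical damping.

2080 N·s/m

c_c = 2√(k·m) = 2√(9040 × 120) = 2 × 1042 = 2083 N·s/m.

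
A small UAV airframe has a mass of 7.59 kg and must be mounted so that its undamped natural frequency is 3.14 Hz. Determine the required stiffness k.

ω_n = 2πf_n = 2π × 3.14 = 19.73 rad/s.
k = m·ω_n² = 7.59 × 19.73² = 7.59 × 389.2 = 2954 N/m.

2950 N/m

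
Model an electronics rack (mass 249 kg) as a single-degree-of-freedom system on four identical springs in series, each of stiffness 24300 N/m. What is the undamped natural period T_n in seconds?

Series springs: 1/k_eq = 4/24300, so k_eq = 24300/4 = 6075 N/m.
ω_n = √(k_eq/m) = √(6075/249) = √24.40 = 4.939 rad/s.
T_n = 2π/ω_n = 6.283/4.939 = 1.272 s.

1.27 s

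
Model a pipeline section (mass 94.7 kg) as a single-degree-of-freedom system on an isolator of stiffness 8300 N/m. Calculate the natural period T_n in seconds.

0.671 s

ω_n = √(k/m) = √(8300/94.7) = √87.65 = 9.362 rad/s.
T_n = 2π/ω_n = 6.283/9.362 = 0.6711 s.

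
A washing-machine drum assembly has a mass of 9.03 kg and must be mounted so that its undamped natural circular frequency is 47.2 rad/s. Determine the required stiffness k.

20100 N/m

k = m·ω_n² = 9.03 × 47.20² = 9.03 × 2228 = 20120 N/m.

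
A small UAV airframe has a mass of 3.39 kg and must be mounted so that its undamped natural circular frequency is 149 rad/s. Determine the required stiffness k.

k = m·ω_n² = 3.39 × 149.0² = 3.39 × 22200 = 75260 N/m.

75300 N/m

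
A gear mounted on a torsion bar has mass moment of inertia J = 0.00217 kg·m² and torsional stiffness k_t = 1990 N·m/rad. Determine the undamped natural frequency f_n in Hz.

152 Hz

ω_n = √(k_t/J) = √(1990/0.00217) = √917100 = 957.6 rad/s.
f_n = ω_n/(2π) = 957.6/6.283 = 152.4 Hz.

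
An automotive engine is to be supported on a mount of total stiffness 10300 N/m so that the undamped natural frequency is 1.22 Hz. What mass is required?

ω_n = 2πf_n = 2π × 1.22 = 7.665 rad/s.
m = k/ω_n² = 10300/7.665² = 10300/58.76 = 175.3 kg.

175 kg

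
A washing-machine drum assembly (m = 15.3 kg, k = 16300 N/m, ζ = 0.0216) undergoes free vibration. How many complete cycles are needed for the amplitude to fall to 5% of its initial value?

Logarithmic decrement δ = 2πζ/√(1 − ζ²) = 2π × 0.02160/√(1 − 0.000467) = 0.1357.
x_n/x₀ = e^(−nδ) ≤ 0.05; take ln: n ≥ ln(1/0.05)/δ = 2.996/0.1357 = 22.07.
So 23 complete cycles are required.

23 cycles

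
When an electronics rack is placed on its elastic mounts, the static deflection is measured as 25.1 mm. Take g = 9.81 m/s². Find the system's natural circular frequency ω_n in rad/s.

19.8 rad/s

ω_n = √(g/δ_st) = √(9.81/0.0251) = √390.8 = 19.77 rad/s.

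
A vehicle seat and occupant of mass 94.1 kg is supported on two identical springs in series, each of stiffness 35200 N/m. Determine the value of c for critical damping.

Series springs: 1/k_eq = 2/35200, so k_eq = 35200/2 = 17600 N/m.
c_c = 2√(k_eq·m) = 2√(17600 × 94.1) = 2 × 1287 = 2574 N·s/m.

2570 N·s/m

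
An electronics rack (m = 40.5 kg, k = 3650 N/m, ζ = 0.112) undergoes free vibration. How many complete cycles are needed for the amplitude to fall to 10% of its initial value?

Logarithmic decrement δ = 2πζ/√(1 − ζ²) = 2π × 0.1120/√(1 − 0.0125) = 0.7082.
x_n/x₀ = e^(−nδ) ≤ 0.1; take ln: n ≥ ln(1/0.1)/δ = 2.303/0.7082 = 3.251.
So 4 complete cycles are required.

4 cycles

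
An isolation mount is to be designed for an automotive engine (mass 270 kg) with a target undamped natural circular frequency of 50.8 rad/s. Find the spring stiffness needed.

697000 N/m

k = m·ω_n² = 270 × 50.80² = 270 × 2581 = 696800 N/m.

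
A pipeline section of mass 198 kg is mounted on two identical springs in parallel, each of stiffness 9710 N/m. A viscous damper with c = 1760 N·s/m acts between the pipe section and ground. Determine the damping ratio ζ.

0.449

Parallel springs add: k_eq = 2 × 9710 = 19420 N/m.
ω_n = √(k_eq/m) = √(19420/198) = 9.904 rad/s.
Critical damping c_c = 2√(k_eq·m) = 2√(19420 × 198) = 3922 N·s/m, so ζ = c/c_c = 1760/3922 = 0.4488.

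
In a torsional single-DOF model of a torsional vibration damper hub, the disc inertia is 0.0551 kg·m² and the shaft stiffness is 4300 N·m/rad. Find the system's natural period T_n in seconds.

0.0225 s

ω_n = √(k_t/J) = √(4300/0.0551) = √78040 = 279.4 rad/s.
T_n = 2π/ω_n = 6.283/279.4 = 0.02249 s.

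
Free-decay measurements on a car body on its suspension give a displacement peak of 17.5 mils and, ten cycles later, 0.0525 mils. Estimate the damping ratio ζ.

0.0921

Logarithmic decrement δ = (1/n)·ln(x₀/x_n) = (1/10)·ln(17.5/0.0525) = (1/10)·ln(333.3) = 0.5809.
ζ = δ/√(4π² + δ²) = 0.5809/√(39.48 + 0.337) = 0.5809/6.310 = 0.09206.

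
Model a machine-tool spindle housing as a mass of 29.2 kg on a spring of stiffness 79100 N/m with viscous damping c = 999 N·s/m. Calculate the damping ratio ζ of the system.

0.329

ω_n = √(k/m) = √(79100/29.2) = 52.05 rad/s.
Critical damping c_c = 2√(k·m) = 2√(79100 × 29.2) = 3040 N·s/m, so ζ = c/c_c = 999/3040 = 0.3287.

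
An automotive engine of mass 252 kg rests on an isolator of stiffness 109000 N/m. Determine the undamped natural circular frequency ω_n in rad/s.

ω_n = √(k/m) = √(109000/252) = √432.5 = 20.80 rad/s.

20.8 rad/s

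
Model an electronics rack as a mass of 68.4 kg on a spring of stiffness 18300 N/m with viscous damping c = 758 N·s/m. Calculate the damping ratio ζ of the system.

0.339

ω_n = √(k/m) = √(18300/68.4) = 16.36 rad/s.
Critical damping c_c = 2√(k·m) = 2√(18300 × 68.4) = 2238 N·s/m, so ζ = c/c_c = 758/2238 = 0.3388.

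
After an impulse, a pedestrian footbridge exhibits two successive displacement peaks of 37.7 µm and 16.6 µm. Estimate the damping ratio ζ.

Logarithmic decrement δ = (1/n)·ln(x₀/x_n) = (1/1)·ln(37.7/16.6) = (1/1)·ln(2.271) = 0.8203.
ζ = δ/√(4π² + δ²) = 0.8203/√(39.48 + 0.673) = 0.8203/6.337 = 0.1294.

0.129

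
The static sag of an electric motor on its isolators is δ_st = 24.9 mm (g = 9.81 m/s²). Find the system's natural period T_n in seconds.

ω_n = √(g/δ_st) = √(9.81/0.0249) = √394.0 = 19.85 rad/s.
T_n = 2π/ω_n = 6.283/19.85 = 0.3166 s.

0.317 s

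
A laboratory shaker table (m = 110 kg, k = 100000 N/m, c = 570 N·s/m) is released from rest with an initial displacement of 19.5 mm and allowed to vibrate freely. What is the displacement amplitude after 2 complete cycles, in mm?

6.60 mm

ζ = c/(2√(km)) = 570/(2√(100000 × 110)) = 570/6633 = 0.08593.
Logarithmic decrement δ = 2πζ/√(1 − ζ²) = 2π × 0.08593/√(1 − 0.00738) = 0.5419.
After n cycles, x_n/x₀ = e^(−nδ), so x_2 = 19.5 × e^(−2 × 0.5419) = 19.5 × 0.3383 = 6.597 mm.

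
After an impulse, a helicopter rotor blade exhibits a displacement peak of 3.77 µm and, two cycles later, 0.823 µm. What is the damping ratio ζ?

Logarithmic decrement δ = (1/n)·ln(x₀/x_n) = (1/2)·ln(3.77/0.823) = (1/2)·ln(4.581) = 0.7609.
ζ = δ/√(4π² + δ²) = 0.7609/√(39.48 + 0.579) = 0.7609/6.329 = 0.1202.

0.120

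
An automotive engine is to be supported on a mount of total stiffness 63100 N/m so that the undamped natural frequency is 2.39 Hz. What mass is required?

280 kg

ω_n = 2πf_n = 2π × 2.39 = 15.02 rad/s.
m = k/ω_n² = 63100/15.02² = 63100/225.5 = 279.8 kg.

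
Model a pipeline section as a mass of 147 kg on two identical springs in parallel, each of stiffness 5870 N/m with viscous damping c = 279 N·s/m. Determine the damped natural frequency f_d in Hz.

Parallel springs add: k_eq = 2 × 5870 = 11740 N/m.
ω_n = √(k_eq/m) = √(11740/147) = 8.937 rad/s.
Critical damping c_c = 2√(k_eq·m) = 2√(11740 × 147) = 2627 N·s/m, so ζ = c/c_c = 279/2627 = 0.1062.
ω_d = ω_n√(1 − ζ²) = 8.937 × √(1 − 0.0113) = 8.886 rad/s.
f_d = ω_d/(2π) = 1.414 Hz.

1.41 Hz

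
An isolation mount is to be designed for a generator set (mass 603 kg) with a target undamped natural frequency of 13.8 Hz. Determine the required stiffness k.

ω_n = 2πf_n = 2π × 13.8 = 86.71 rad/s.
k = m·ω_n² = 603 × 86.71² = 603 × 7518 = 4534000 N/m.

4530000 N/m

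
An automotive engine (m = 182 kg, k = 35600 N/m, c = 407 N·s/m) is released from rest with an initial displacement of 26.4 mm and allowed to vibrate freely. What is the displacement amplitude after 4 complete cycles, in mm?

3.52 mm

ζ = c/(2√(km)) = 407/(2√(35600 × 182)) = 407/5091 = 0.07995.
Logarithmic decrement δ = 2πζ/√(1 − ζ²) = 2π × 0.07995/√(1 − 0.00639) = 0.5039.
After n cycles, x_n/x₀ = e^(−nδ), so x_4 = 26.4 × e^(−4 × 0.5039) = 26.4 × 0.1332 = 3.517 mm.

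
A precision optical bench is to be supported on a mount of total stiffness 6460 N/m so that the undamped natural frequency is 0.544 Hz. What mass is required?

ω_n = 2πf_n = 2π × 0.544 = 3.418 rad/s.
m = k/ω_n² = 6460/3.418² = 6460/11.68 = 552.9 kg.

553 kg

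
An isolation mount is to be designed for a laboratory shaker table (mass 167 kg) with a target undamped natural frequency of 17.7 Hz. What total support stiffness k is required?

2070000 N/m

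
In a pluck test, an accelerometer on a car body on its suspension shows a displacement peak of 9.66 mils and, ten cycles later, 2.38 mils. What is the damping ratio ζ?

0.0223

Logarithmic decrement δ = (1/n)·ln(x₀/x_n) = (1/10)·ln(9.66/2.38) = (1/10)·ln(4.059) = 0.1401.
ζ = δ/√(4π² + δ²) = 0.1401/√(39.48 + 0.0196) = 0.1401/6.285 = 0.02229.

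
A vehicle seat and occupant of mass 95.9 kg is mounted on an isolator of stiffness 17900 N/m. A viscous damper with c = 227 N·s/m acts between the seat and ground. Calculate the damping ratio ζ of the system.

0.0866

ω_n = √(k/m) = √(17900/95.9) = 13.66 rad/s.
Critical damping c_c = 2√(k·m) = 2√(17900 × 95.9) = 2620 N·s/m, so ζ = c/c_c = 227/2620 = 0.08663.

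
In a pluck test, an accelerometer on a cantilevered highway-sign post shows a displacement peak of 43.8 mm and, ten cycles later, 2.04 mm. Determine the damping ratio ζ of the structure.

Logarithmic decrement δ = (1/n)·ln(x₀/x_n) = (1/10)·ln(43.8/2.04) = (1/10)·ln(21.47) = 0.3067.
ζ = δ/√(4π² + δ²) = 0.3067/√(39.48 + 0.0940) = 0.3067/6.291 = 0.04875.

0.0487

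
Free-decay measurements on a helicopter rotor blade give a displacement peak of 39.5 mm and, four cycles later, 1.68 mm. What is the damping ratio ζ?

Logarithmic decrement δ = (1/n)·ln(x₀/x_n) = (1/4)·ln(39.5/1.68) = (1/4)·ln(23.51) = 0.7894.
ζ = δ/√(4π² + δ²) = 0.7894/√(39.48 + 0.623) = 0.7894/6.333 = 0.1247.

0.125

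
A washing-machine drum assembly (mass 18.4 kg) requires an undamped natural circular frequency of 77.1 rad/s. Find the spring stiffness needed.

109000 N/m

k = m·ω_n² = 18.4 × 77.10² = 18.4 × 5944 = 109400 N/m.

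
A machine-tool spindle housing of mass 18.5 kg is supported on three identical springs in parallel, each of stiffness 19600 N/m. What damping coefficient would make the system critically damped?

2090 N·s/m

Parallel springs add: k_eq = 3 × 19600 = 58800 N/m.
c_c = 2√(k_eq·m) = 2√(58800 × 18.5) = 2 × 1043 = 2086 N·s/m.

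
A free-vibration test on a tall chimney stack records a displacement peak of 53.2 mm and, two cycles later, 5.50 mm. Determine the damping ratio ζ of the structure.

0.178

Logarithmic decrement δ = (1/n)·ln(x₀/x_n) = (1/2)·ln(53.2/5.50) = (1/2)·ln(9.673) = 1.135.
ζ = δ/√(4π² + δ²) = 1.135/√(39.48 + 1.29) = 1.135/6.385 = 0.1777.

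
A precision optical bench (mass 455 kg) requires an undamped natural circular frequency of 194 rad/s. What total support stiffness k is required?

k = m·ω_n² = 455 × 194.0² = 455 × 37640 = 17120000 N/m.

17100000 N/m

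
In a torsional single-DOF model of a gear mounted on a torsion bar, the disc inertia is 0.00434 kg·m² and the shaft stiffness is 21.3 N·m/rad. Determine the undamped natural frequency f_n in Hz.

ω_n = √(k_t/J) = √(21.3/0.00434) = √4908 = 70.06 rad/s.
f_n = ω_n/(2π) = 70.06/6.283 = 11.15 Hz.

11.1 Hz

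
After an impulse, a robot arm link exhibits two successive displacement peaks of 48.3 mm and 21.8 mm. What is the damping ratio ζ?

0.126

Logarithmic decrement δ = (1/n)·ln(x₀/x_n) = (1/1)·ln(48.3/21.8) = (1/1)·ln(2.216) = 0.7955.
ζ = δ/√(4π² + δ²) = 0.7955/√(39.48 + 0.633) = 0.7955/6.333 = 0.1256.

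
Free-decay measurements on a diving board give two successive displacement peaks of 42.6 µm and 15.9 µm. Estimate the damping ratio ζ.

0.155

Logarithmic decrement δ = (1/n)·ln(x₀/x_n) = (1/1)·ln(42.6/15.9) = (1/1)·ln(2.679) = 0.9855.
ζ = δ/√(4π² + δ²) = 0.9855/√(39.48 + 0.971) = 0.9855/6.360 = 0.1550.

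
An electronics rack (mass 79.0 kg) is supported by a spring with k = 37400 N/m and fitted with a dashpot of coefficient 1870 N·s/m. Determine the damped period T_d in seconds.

ω_n = √(k/m) = √(37400/79.0) = 21.76 rad/s.
Critical damping c_c = 2√(k·m) = 2√(37400 × 79.0) = 3438 N·s/m, so ζ = c/c_c = 1870/3438 = 0.5440.
ω_d = ω_n√(1 − ζ²) = 21.76 × √(1 − 0.296) = 18.26 rad/s.
T_d = 2π/ω_d = 0.3441 s.

0.344 s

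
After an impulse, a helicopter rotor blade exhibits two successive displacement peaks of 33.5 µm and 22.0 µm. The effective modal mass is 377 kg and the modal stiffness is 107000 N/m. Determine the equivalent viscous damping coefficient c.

848 N·s/m

Logarithmic decrement δ = (1/n)·ln(x₀/x_n) = (1/1)·ln(33.5/22.0) = (1/1)·ln(1.523) = 0.4205.
ζ = δ/√(4π² + δ²) = 0.4205/√(39.48 + 0.177) = 0.4205/6.297 = 0.06678.
c = ζ · 2√(km) = 0.06678 × 2√(107000 × 377) = 0.06678 × 12700 = 848.2 N·s/m.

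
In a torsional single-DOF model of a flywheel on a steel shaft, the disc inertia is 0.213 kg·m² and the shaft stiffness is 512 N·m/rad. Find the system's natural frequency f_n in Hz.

7.80 Hz

ω_n = √(k_t/J) = √(512/0.213) = √2404 = 49.03 rad/s.
f_n = ω_n/(2π) = 49.03/6.283 = 7.803 Hz.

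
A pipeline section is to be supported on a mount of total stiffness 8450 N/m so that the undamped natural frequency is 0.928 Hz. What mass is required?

ω_n = 2πf_n = 2π × 0.928 = 5.831 rad/s.
m = k/ω_n² = 8450/5.831² = 8450/34.00 = 248.5 kg.

249 kg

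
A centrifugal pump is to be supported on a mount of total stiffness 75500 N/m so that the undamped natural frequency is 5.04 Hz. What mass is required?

ω_n = 2πf_n = 2π × 5.04 = 31.67 rad/s.
m = k/ω_n² = 75500/31.67² = 75500/1003 = 75.29 kg.

75.3 kg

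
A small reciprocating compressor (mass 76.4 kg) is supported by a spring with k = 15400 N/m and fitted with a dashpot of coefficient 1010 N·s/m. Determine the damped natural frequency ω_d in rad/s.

12.6 rad/s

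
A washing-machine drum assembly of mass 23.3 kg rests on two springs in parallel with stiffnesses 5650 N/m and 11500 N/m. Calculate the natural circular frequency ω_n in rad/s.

Parallel springs add: k_eq = 5650 + 11500 = 17150 N/m.
ω_n = √(k_eq/m) = √(17150/23.3) = √736.1 = 27.13 rad/s.

27.1 rad/s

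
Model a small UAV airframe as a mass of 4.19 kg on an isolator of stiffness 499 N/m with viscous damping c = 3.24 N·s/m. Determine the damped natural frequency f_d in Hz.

ω_n = √(k/m) = √(499.0/4.19) = 10.91 rad/s.
Critical damping c_c = 2√(k·m) = 2√(499.0 × 4.19) = 91.45 N·s/m, so ζ = c/c_c = 3.24/91.45 = 0.03543.
ω_d = ω_n√(1 − ζ²) = 10.91 × √(1 − 0.00126) = 10.91 rad/s.
f_d = ω_d/(2π) = 1.736 Hz.

1.74 Hz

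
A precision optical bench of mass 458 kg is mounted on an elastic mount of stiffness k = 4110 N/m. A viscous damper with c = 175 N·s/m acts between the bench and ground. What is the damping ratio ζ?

ω_n = √(k/m) = √(4110/458) = 2.996 rad/s.
Critical damping c_c = 2√(k·m) = 2√(4110 × 458) = 2744 N·s/m, so ζ = c/c_c = 175/2744 = 0.06378.

0.0638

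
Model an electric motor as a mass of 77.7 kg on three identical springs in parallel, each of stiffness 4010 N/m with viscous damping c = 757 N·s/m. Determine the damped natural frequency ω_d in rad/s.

11.4 rad/s

Parallel springs add: k_eq = 3 × 4010 = 12030 N/m.
ω_n = √(k_eq/m) = √(12030/77.7) = 12.44 rad/s.
Critical damping c_c = 2√(k_eq·m) = 2√(12030 × 77.7) = 1934 N·s/m, so ζ = c/c_c = 757/1934 = 0.3915.
ω_d = ω_n√(1 − ζ²) = 12.44 × √(1 − 0.153) = 11.45 rad/s.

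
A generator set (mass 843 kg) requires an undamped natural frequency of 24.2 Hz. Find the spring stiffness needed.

ω_n = 2πf_n = 2π × 24.2 = 152.1 rad/s.
k = m·ω_n² = 843 × 152.1² = 843 × 23120 = 19490000 N/m.

19500000 N/m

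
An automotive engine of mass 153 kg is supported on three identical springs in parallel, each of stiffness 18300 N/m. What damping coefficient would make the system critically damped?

Parallel springs add: k_eq = 3 × 18300 = 54900 N/m.
c_c = 2√(k_eq·m) = 2√(54900 × 153) = 2 × 2898 = 5796 N·s/m.

5800 N·s/m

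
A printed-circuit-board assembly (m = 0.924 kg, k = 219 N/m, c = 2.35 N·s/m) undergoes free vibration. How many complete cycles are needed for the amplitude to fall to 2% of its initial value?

ζ = c/(2√(km)) = 2.35/(2√(219 × 0.924)) = 2.35/28.45 = 0.08260.
Logarithmic decrement δ = 2πζ/√(1 − ζ²) = 2π × 0.08260/√(1 − 0.00682) = 0.5208.
x_n/x₀ = e^(−nδ) ≤ 0.02; take ln: n ≥ ln(1/0.02)/δ = 3.912/0.5208 = 7.512.
So 8 complete cycles are required.

8 cycles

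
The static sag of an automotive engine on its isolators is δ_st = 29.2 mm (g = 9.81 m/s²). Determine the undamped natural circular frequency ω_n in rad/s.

18.3 rad/s

ω_n = √(g/δ_st) = √(9.81/0.0292) = √336.0 = 18.33 rad/s.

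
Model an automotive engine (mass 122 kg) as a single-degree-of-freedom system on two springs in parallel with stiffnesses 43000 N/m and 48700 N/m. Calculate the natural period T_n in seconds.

0.229 s

Parallel springs add: k_eq = 43000 + 48700 = 91700 N/m.
ω_n = √(k_eq/m) = √(91700/122) = √751.6 = 27.42 rad/s.
T_n = 2π/ω_n = 6.283/27.42 = 0.2292 s.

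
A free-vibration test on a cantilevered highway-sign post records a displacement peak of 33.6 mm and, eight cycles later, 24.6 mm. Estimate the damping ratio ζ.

Logarithmic decrement δ = (1/n)·ln(x₀/x_n) = (1/8)·ln(33.6/24.6) = (1/8)·ln(1.366) = 0.03897.
ζ = δ/√(4π² + δ²) = 0.03897/√(39.48 + 0.00152) = 0.03897/6.283 = 0.006203.

0.00620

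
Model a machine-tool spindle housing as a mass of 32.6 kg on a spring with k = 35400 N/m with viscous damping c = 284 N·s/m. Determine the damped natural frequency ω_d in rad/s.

ω_n = √(k/m) = √(35400/32.6) = 32.95 rad/s.
Critical damping c_c = 2√(k·m) = 2√(35400 × 32.6) = 2149 N·s/m, so ζ = c/c_c = 284/2149 = 0.1322.
ω_d = ω_n√(1 − ζ²) = 32.95 × √(1 − 0.0175) = 32.66 rad/s.

32.7 rad/s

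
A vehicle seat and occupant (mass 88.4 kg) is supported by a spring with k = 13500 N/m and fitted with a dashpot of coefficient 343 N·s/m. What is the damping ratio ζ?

ω_n = √(k/m) = √(13500/88.4) = 12.36 rad/s.
Critical damping c_c = 2√(k·m) = 2√(13500 × 88.4) = 2185 N·s/m, so ζ = c/c_c = 343/2185 = 0.1570.

0.157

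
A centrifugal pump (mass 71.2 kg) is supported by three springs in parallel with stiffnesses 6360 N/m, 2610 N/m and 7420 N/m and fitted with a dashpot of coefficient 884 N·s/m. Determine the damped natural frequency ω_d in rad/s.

Parallel springs add: k_eq = 6360 + 2610 + 7420 = 16390 N/m.
ω_n = √(k_eq/m) = √(16390/71.2) = 15.17 rad/s.
Critical damping c_c = 2√(k_eq·m) = 2√(16390 × 71.2) = 2161 N·s/m, so ζ = c/c_c = 884/2161 = 0.4092.
ω_d = ω_n√(1 − ζ²) = 15.17 × √(1 − 0.167) = 13.84 rad/s.

13.8 rad/s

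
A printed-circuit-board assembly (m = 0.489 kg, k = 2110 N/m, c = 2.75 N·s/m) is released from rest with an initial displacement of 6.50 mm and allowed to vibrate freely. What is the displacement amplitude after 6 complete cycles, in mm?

1.29 mm

ζ = c/(2√(km)) = 2.75/(2√(2110 × 0.489)) = 2.75/64.24 = 0.04281.
Logarithmic decrement δ = 2πζ/√(1 − ζ²) = 2π × 0.04281/√(1 − 0.00183) = 0.2692.
After n cycles, x_n/x₀ = e^(−nδ), so x_6 = 6.50 × e^(−6 × 0.2692) = 6.50 × 0.1988 = 1.292 mm.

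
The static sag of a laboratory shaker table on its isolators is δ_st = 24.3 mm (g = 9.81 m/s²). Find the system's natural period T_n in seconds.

ω_n = √(g/δ_st) = √(9.81/0.0243) = √403.7 = 20.09 rad/s.
T_n = 2π/ω_n = 6.283/20.09 = 0.3127 s.

0.313 s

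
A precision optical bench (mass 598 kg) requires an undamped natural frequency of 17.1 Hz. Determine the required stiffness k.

6900000 N/m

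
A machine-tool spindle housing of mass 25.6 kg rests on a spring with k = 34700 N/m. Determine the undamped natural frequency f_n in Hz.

ω_n = √(k/m) = √(34700/25.6) = √1355 = 36.82 rad/s.
f_n = ω_n/(2π) = 36.82/6.283 = 5.860 Hz.

5.86 Hz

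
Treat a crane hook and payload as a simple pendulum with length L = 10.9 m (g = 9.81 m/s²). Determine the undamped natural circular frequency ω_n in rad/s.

For a simple pendulum ω_n = √(g/L) = √(9.81/10.9) = √0.9000 = 0.9487 rad/s.

0.949 rad/s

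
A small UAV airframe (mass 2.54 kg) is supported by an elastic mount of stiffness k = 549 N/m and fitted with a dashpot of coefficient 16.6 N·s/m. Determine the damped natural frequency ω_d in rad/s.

ω_n = √(k/m) = √(549.0/2.54) = 14.70 rad/s.
Critical damping c_c = 2√(k·m) = 2√(549.0 × 2.54) = 74.68 N·s/m, so ζ = c/c_c = 16.6/74.68 = 0.2223.
ω_d = ω_n√(1 − ζ²) = 14.70 × √(1 − 0.0494) = 14.33 rad/s.

14.3 rad/s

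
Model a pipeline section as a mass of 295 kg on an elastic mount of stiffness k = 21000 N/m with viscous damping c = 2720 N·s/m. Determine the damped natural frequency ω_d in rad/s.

7.07 rad/s

ω_n = √(k/m) = √(21000/295) = 8.437 rad/s.
Critical damping c_c = 2√(k·m) = 2√(21000 × 295) = 4978 N·s/m, so ζ = c/c_c = 2720/4978 = 0.5464.
ω_d = ω_n√(1 − ζ²) = 8.437 × √(1 − 0.299) = 7.066 rad/s.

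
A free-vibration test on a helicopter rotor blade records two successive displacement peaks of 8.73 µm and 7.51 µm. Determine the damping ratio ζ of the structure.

Logarithmic decrement δ = (1/n)·ln(x₀/x_n) = (1/1)·ln(8.73/7.51) = (1/1)·ln(1.162) = 0.1505.
ζ = δ/√(4π² + δ²) = 0.1505/√(39.48 + 0.0227) = 0.1505/6.285 = 0.02395.

0.0240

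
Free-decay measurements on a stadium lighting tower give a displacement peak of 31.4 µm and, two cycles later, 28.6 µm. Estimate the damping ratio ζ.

Logarithmic decrement δ = (1/n)·ln(x₀/x_n) = (1/2)·ln(31.4/28.6) = (1/2)·ln(1.098) = 0.04670.
ζ = δ/√(4π² + δ²) = 0.04670/√(39.48 + 0.00218) = 0.04670/6.283 = 0.007432.

0.00743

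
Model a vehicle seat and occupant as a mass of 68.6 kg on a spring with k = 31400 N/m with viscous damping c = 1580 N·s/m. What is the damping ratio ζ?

ω_n = √(k/m) = √(31400/68.6) = 21.39 rad/s.
Critical damping c_c = 2√(k·m) = 2√(31400 × 68.6) = 2935 N·s/m, so ζ = c/c_c = 1580/2935 = 0.5383.

0.538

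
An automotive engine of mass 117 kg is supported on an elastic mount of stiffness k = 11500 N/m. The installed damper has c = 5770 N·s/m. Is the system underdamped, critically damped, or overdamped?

overdamped

c_c = 2√(k·m) = 2320 N·s/m; ζ = c/c_c = 5770/2320 = 2.49.
Since ζ > 1 the system is overdamped.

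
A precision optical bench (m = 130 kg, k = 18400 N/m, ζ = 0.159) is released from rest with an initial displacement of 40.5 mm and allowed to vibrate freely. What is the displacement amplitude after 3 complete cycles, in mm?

Logarithmic decrement δ = 2πζ/√(1 − ζ²) = 2π × 0.1590/√(1 − 0.0253) = 1.012.
After n cycles, x_n/x₀ = e^(−nδ), so x_3 = 40.5 × e^(−3 × 1.012) = 40.5 × 0.04804 = 1.946 mm.

1.95 mm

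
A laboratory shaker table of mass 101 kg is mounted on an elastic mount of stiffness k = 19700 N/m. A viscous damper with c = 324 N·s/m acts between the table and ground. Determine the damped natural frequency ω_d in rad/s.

ω_n = √(k/m) = √(19700/101) = 13.97 rad/s.
Critical damping c_c = 2√(k·m) = 2√(19700 × 101) = 2821 N·s/m, so ζ = c/c_c = 324/2821 = 0.1148.
ω_d = ω_n√(1 − ζ²) = 13.97 × √(1 − 0.0132) = 13.87 rad/s.

13.9 rad/s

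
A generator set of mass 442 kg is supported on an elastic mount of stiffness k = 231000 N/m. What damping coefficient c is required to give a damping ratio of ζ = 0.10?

2020 N·s/m

c_c = 2√(k·m) = 2√(231000 × 442) = 20210 N·s/m.
c = ζ·c_c = 0.10 × 20210 = 2021 N·s/m.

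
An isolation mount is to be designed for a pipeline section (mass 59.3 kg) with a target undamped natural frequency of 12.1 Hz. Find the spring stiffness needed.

343000 N/m

ω_n = 2πf_n = 2π × 12.1 = 76.03 rad/s.
k = m·ω_n² = 59.3 × 76.03² = 59.3 × 5780 = 342800 N/m.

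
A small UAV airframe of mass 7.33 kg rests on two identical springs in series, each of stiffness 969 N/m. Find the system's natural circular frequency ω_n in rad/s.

8.13 rad/s

Series springs: 1/k_eq = 2/969, so k_eq = 969/2 = 484.5 N/m.
ω_n = √(k_eq/m) = √(484.5/7.33) = √66.10 = 8.130 rad/s.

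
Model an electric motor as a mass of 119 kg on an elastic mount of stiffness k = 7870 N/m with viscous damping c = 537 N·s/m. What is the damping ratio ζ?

ω_n = √(k/m) = √(7870/119) = 8.132 rad/s.
Critical damping c_c = 2√(k·m) = 2√(7870 × 119) = 1935 N·s/m, so ζ = c/c_c = 537/1935 = 0.2774.

0.277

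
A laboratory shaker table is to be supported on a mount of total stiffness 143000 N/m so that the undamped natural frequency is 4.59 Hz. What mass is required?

172 kg

ω_n = 2πf_n = 2π × 4.59 = 28.84 rad/s.
m = k/ω_n² = 143000/28.84² = 143000/831.7 = 171.9 kg.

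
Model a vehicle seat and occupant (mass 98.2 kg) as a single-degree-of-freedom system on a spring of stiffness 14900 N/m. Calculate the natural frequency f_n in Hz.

ω_n = √(k/m) = √(14900/98.2) = √151.7 = 12.32 rad/s.
f_n = ω_n/(2π) = 12.32/6.283 = 1.960 Hz.

1.96 Hz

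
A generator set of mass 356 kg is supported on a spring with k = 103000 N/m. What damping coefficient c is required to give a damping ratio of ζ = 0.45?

5450 N·s/m

c_c = 2√(k·m) = 2√(103000 × 356) = 12110 N·s/m.
c = ζ·c_c = 0.45 × 12110 = 5450 N·s/m.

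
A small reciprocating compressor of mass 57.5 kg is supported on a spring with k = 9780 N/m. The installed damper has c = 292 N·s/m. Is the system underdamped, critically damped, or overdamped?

underdamped

c_c = 2√(k·m) = 1500 N·s/m; ζ = c/c_c = 292/1500 = 0.195.
Since ζ < 1 the system is underdamped.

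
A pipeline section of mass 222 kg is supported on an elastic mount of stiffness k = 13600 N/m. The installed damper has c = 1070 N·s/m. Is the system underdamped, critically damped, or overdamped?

c_c = 2√(k·m) = 3475 N·s/m; ζ = c/c_c = 1070/3475 = 0.308.
Since ζ < 1 the system is underdamped.

underdamped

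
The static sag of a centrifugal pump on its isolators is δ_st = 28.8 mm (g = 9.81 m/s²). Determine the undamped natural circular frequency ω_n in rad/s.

18.5 rad/s

ω_n = √(g/δ_st) = √(9.81/0.0288) = √340.6 = 18.46 rad/s.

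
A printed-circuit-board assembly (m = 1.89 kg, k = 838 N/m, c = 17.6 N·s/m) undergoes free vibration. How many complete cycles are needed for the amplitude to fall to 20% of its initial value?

ζ = c/(2√(km)) = 17.6/(2√(838 × 1.89)) = 17.6/79.59 = 0.2211.
Logarithmic decrement δ = 2πζ/√(1 − ζ²) = 2π × 0.2211/√(1 − 0.0489) = 1.425.
x_n/x₀ = e^(−nδ) ≤ 0.2; take ln: n ≥ ln(1/0.2)/δ = 1.609/1.425 = 1.130.
So 2 complete cycles are required.

2 cycles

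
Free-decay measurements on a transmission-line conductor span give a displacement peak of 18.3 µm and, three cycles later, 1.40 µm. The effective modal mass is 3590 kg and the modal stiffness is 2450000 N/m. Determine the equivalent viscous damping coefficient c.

Logarithmic decrement δ = (1/n)·ln(x₀/x_n) = (1/3)·ln(18.3/1.40) = (1/3)·ln(13.07) = 0.8568.
ζ = δ/√(4π² + δ²) = 0.8568/√(39.48 + 0.734) = 0.8568/6.341 = 0.1351.
c = ζ · 2√(km) = 0.1351 × 2√(2450000 × 3590) = 0.1351 × 187600 = 25340 N·s/m.

25300 N·s/m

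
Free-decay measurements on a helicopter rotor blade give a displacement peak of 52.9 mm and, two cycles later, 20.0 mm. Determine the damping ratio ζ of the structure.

Logarithmic decrement δ = (1/n)·ln(x₀/x_n) = (1/2)·ln(52.9/20.0) = (1/2)·ln(2.645) = 0.4863.
ζ = δ/√(4π² + δ²) = 0.4863/√(39.48 + 0.237) = 0.4863/6.302 = 0.07717.

0.0772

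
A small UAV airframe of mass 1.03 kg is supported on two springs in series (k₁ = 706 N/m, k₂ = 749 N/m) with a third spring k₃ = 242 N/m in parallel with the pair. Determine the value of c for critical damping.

49.9 N·s/m

Series pair: k_s = k₁k₂/(k₁+k₂) = (706)(749)/(706 + 749) = 363.4 N/m. In parallel with k₃: k_eq = 363.4 + 242 = 605.4 N/m.
c_c = 2√(k_eq·m) = 2√(605.4 × 1.03) = 2 × 24.97 = 49.94 N·s/m.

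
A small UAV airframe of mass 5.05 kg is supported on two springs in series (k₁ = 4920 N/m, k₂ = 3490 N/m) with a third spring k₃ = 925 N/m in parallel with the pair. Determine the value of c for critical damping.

245 N·s/m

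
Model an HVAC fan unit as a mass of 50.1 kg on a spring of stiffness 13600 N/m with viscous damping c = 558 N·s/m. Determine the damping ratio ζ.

0.338

ω_n = √(k/m) = √(13600/50.1) = 16.48 rad/s.
Critical damping c_c = 2√(k·m) = 2√(13600 × 50.1) = 1651 N·s/m, so ζ = c/c_c = 558/1651 = 0.3380.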